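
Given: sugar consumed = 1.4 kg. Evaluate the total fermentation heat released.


Q = m_sugar · 590 kJ/kg
Q = 1.4 · 590

826.0000 kJ


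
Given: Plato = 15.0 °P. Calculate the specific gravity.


SG = 259/(259 − P)
SG = 259/(259 − 15.0)

1.0615


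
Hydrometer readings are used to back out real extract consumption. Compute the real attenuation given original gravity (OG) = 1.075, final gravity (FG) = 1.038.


AA = (OG−FG)/(OG−1)·100;  RA = AA·0.8192
AA = (1.075 − 1.038)/(1.075 − 1)·100 = 49.3333
RA = 49.3333·0.8192

40.4139 %


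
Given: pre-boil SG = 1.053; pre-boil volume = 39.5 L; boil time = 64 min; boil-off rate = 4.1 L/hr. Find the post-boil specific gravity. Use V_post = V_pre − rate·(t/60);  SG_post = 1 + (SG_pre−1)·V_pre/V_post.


V_post = 39.5 − 4.1·(64/60) = 35.1267
SG_post = 1 + (1.053 − 1)·39.5/35.1267

1.0596


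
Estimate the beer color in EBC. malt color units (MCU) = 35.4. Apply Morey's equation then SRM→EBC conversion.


SRM = 1.4922·MCU^0.6859;  EBC = SRM·1.97
SRM = 1.4922·35.4^0.6859 = 17.2301
EBC = 17.2301·1.97

33.9433 EBC


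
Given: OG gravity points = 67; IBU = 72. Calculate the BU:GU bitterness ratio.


BU:GU = IBU / OG_points
BU:GU = 72 / 67

1.0746


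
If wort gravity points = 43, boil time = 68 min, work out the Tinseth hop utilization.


U = 1.65·0.000125^(GP/1000) · (1 − e^(−0.04·t))/4.15
bigness = 1.65·0.000125^(43/1000) = 1.1211
boil_factor = (1 − e^(−0.04·68))/4.15 = 0.2251
U = 1.1211 · 0.2251

0.2524


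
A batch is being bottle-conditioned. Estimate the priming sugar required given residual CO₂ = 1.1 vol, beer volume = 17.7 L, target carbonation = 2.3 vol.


sugar = (target − residual)·4.0·V
sugar = (2.3 − 1.1)·4.0·17.7

84.9600 g


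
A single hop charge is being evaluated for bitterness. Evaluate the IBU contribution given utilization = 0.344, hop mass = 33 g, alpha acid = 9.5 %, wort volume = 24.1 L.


IBU = (α/100)·mass·U·1000 / V
IBU = (9.5/100)·33·0.344·1000 / 24.1

44.7485 IBU


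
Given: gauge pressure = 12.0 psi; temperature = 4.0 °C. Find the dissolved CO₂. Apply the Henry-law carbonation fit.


vols = (P + 14.695)·(0.01821 + 0.09011·e^(−0.04·T))
vols = (12.0 + 14.695)·(0.01821 + 0.09011·e^(−0.04·4.0))

2.5359 volumes


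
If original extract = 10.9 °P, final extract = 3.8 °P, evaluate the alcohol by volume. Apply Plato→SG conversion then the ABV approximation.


SG = 259/(259 − P);  ABV = (OG − FG)·131.25
OG = 259/(259 − 10.9) = 1.0439
FG = 259/(259 − 3.8) = 1.0149
ABV = (1.0439 − 1.0149)·131.25

3.8120 % ABV


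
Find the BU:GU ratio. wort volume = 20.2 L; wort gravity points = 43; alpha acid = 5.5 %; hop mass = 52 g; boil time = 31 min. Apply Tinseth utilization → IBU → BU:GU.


U = 1.65·0.000125^(GP/1000)·(1−e^(−0.04t))/4.15;  IBU = (α/100)·m·U·1000/V;  BU:GU = IBU/GP
U = 1.65·0.000125^(43/1000)·(1−e^(−0.04·31))/4.15 = 0.1920
IBU = (5.5/100)·52·0.1920·1000/20.2 = 27.1802
BU:GU = 27.1802/43

0.6321


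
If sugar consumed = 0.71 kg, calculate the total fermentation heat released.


Q = m_sugar · 590 kJ/kg
Q = 0.71 · 590

418.9000 kJ


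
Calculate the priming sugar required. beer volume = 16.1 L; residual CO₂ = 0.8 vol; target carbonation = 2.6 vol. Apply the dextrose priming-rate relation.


sugar = (target − residual)·4.0·V
sugar = (2.6 − 0.8)·4.0·16.1

115.9200 g


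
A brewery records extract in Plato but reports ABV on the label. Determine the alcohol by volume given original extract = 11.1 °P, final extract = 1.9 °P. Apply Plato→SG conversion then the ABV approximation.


SG = 259/(259 − P);  ABV = (OG − FG)·131.25
OG = 259/(259 − 11.1) = 1.0448
FG = 259/(259 − 1.9) = 1.0074
ABV = (1.0448 − 1.0074)·131.25

4.9069 % ABV


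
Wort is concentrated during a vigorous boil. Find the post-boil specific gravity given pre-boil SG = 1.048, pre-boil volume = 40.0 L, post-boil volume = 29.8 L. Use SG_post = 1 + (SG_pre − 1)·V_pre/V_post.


pts_pre = (1.048 − 1)·1000 = 48.0000
pts_post = 48.0000·40.0/29.8 = 64.4295
SG_post = 1 + 64.4295/1000

1.0644


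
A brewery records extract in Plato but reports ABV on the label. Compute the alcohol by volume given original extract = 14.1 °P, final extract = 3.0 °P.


SG = 259/(259 − P);  ABV = (OG − FG)·131.25
OG = 259/(259 − 14.1) = 1.0576
FG = 259/(259 − 3.0) = 1.0117
ABV = (1.0576 − 1.0117)·131.25

6.0186 % ABV


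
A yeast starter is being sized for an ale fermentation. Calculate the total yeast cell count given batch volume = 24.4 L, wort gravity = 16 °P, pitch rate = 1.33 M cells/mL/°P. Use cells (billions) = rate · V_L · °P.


cells = 1.33 · 24.4 · 16

519.2320 billion cells


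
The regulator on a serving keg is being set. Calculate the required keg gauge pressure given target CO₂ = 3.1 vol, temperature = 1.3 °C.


psi = vols/(0.01821 + 0.09011·e^(−0.04·T)) − 14.695
psi = 3.1/(0.01821 + 0.09011·e^(−0.04·1.3)) − 14.695

15.1834 psi


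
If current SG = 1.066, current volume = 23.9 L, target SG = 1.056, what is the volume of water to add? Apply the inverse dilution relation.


V_water = V·((SG_curr − 1)/(SG_target − 1) − 1)
V_water = 23.9·((1.066 − 1)/(1.056 − 1) − 1)

4.2679 L


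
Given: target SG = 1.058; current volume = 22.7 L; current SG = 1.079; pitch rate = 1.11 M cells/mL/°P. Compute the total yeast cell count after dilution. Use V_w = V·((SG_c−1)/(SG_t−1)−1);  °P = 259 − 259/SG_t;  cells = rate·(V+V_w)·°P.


V_w = 22.7·((1.079−1)/(1.058−1)−1) = 8.2190
V_final = 22.7 + 8.2190 = 30.9190
°P = 259 − 259/1.058 = 14.1985
cells = 1.11·30.9190·14.1985

487.2928 billion cells


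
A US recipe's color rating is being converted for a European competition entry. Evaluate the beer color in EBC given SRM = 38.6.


EBC = SRM · 1.97
EBC = 38.6 · 1.97

76.0420 EBC


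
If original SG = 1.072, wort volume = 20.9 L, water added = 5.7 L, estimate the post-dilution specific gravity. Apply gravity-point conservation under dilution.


SG_new = 1 + (SG_old − 1)·V_old/(V_old + V_water)
pts = (1.072 − 1)·1000·20.9/(20.9 + 5.7) = 56.5714
SG_new = 1 + 56.5714/1000

1.0566


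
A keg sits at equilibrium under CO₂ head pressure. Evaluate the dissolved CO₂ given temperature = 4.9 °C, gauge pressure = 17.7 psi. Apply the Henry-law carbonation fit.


vols = (P + 14.695)·(0.01821 + 0.09011·e^(−0.04·T))
vols = (17.7 + 14.695)·(0.01821 + 0.09011·e^(−0.04·4.9))

2.9895 volumes


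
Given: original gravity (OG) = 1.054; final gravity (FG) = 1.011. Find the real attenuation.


AA = (OG−FG)/(OG−1)·100;  RA = AA·0.8192
AA = (1.054 − 1.011)/(1.054 − 1)·100 = 79.6296
RA = 79.6296·0.8192

65.2326 %


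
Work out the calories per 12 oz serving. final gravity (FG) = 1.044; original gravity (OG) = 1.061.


ABW = (OG−FG)·131.25·0.79/FG;  °P = 259 − 259/SG (for OG→OE and FG→AE);  RE = 0.1808·OE + 0.8192·AE;  Cal = (6.9·ABW + 4·(RE−0.1))·FG·3.55
ABW = (1.061 − 1.044)·131.25·0.79/1.044 = 1.6884
OE = 259 − 259/1.061 = 14.8907 °P
AE = 259 − 259/1.044 = 10.9157 °P
RE = 0.1808·14.8907 + 0.8192·10.9157 = 11.6344 °P
Cal = (6.9·1.6884 + 4·(11.6344−0.1))·1.044·3.55

214.1719 kcal


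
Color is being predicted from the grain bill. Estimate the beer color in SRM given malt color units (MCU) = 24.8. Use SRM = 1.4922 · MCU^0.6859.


SRM = 1.4922 · 24.8^0.6859

13.4984 SRM


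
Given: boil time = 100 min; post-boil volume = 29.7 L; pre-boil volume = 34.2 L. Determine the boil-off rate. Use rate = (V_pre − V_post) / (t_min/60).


rate = (34.2 − 29.7) / (100/60)

2.7000 L/hr


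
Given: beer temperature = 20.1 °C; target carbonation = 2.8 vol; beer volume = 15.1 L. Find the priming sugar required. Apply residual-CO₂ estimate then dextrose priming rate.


residual = 14.695·(0.01821 + 0.09011·e^(−0.04·T));  sugar = (target − residual)·4.0·V
residual = 14.695·(0.01821 + 0.09011·e^(−0.04·20.1)) = 0.8602
sugar = (2.8 − 0.8602)·4.0·15.1

117.1635 g


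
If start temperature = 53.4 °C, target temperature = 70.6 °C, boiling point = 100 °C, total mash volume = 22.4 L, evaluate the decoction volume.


V_dec = V_total·(T_target − T_start)/(T_boil − T_start)
V_dec = 22.4·(70.6 − 53.4)/(100 − 53.4)

8.2678 L


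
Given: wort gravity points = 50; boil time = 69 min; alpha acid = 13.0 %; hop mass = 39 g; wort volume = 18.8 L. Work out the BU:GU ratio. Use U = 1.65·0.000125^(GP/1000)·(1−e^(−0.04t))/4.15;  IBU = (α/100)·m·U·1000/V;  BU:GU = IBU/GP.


U = 1.65·0.000125^(50/1000)·(1−e^(−0.04·69))/4.15 = 0.2376
IBU = (13.0/100)·39·0.2376·1000/18.8 = 64.0820
BU:GU = 64.0820/50

1.2816


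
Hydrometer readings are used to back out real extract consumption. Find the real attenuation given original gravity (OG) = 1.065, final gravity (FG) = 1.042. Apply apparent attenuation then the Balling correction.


AA = (OG−FG)/(OG−1)·100;  RA = AA·0.8192
AA = (1.065 − 1.042)/(1.065 − 1)·100 = 35.3846
RA = 35.3846·0.8192

28.9871 %


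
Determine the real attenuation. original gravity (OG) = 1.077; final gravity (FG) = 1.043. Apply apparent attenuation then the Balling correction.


AA = (OG−FG)/(OG−1)·100;  RA = AA·0.8192
AA = (1.077 − 1.043)/(1.077 − 1)·100 = 44.1558
RA = 44.1558·0.8192

36.1725 %


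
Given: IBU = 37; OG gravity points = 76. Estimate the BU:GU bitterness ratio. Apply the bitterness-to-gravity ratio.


BU:GU = IBU / OG_points
BU:GU = 37 / 76

0.4868


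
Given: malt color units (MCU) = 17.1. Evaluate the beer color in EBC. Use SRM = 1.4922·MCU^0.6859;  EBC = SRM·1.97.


SRM = 1.4922·17.1^0.6859 = 10.4602
EBC = 10.4602·1.97

20.6066 EBC


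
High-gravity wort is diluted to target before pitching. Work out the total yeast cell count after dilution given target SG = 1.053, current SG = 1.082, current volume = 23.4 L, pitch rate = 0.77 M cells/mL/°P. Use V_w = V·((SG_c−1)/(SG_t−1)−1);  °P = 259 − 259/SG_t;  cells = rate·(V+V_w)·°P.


V_w = 23.4·((1.082−1)/(1.053−1)−1) = 12.8038
V_final = 23.4 + 12.8038 = 36.2038
°P = 259 − 259/1.053 = 13.0361
cells = 0.77·36.2038·13.0361

363.4058 billion cells


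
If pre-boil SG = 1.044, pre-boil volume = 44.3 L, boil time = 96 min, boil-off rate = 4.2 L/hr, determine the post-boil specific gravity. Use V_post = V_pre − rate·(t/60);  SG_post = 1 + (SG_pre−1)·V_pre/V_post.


V_post = 44.3 − 4.2·(96/60) = 37.5800
SG_post = 1 + (1.044 − 1)·44.3/37.5800

1.0519


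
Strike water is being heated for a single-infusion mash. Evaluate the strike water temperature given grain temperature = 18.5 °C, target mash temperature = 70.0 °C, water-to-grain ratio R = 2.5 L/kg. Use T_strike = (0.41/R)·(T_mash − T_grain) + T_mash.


T_strike = (0.41/2.5)·(70.0 − 18.5) + 70.0

78.4460 °C


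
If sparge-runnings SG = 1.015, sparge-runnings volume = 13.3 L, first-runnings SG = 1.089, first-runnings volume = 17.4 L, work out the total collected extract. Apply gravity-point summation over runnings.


total = Σ (SG_i − 1)·1000·V_i
first = (1.089 − 1)·1000·17.4 = 1548.6000
sparge = (1.015 − 1)·1000·13.3 = 199.5000
total = 1548.6000 + 199.5000

1748.1000 gravity·L


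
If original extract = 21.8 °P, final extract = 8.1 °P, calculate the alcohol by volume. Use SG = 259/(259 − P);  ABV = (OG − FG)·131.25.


OG = 259/(259 − 21.8) = 1.0919
FG = 259/(259 − 8.1) = 1.0323
ABV = (1.0919 − 1.0323)·131.25

7.8254 % ABV


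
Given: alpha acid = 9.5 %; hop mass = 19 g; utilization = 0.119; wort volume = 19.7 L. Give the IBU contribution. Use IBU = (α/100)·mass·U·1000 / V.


IBU = (9.5/100)·19·0.119·1000 / 19.7

10.9033 IBU


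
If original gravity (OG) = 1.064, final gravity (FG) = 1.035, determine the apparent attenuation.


AA = (OG − FG)/(OG − 1) · 100
AA = (1.064 − 1.035)/(1.064 − 1) · 100

45.3125 %


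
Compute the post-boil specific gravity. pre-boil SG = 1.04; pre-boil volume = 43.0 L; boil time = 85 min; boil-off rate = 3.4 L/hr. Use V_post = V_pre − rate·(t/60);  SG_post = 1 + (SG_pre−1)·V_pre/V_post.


V_post = 43.0 − 3.4·(85/60) = 38.1833
SG_post = 1 + (1.04 − 1)·43.0/38.1833

1.0450


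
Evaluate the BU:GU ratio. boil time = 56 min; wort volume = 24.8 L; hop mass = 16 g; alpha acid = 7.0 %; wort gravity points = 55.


U = 1.65·0.000125^(GP/1000)·(1−e^(−0.04t))/4.15;  IBU = (α/100)·m·U·1000/V;  BU:GU = IBU/GP
U = 1.65·0.000125^(55/1000)·(1−e^(−0.04·56))/4.15 = 0.2167
IBU = (7.0/100)·16·0.2167·1000/24.8 = 9.7869
BU:GU = 9.7869/55

0.1779


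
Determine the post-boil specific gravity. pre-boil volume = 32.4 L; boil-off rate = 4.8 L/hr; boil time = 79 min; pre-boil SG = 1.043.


V_post = V_pre − rate·(t/60);  SG_post = 1 + (SG_pre−1)·V_pre/V_post
V_post = 32.4 − 4.8·(79/60) = 26.0800
SG_post = 1 + (1.043 − 1)·32.4/26.0800

1.0534


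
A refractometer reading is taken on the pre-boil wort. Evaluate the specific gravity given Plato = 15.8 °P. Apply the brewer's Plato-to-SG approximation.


SG = 259/(259 − P)
SG = 259/(259 − 15.8)

1.0650


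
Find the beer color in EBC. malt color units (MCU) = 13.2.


SRM = 1.4922·MCU^0.6859;  EBC = SRM·1.97
SRM = 1.4922·13.2^0.6859 = 8.7585
EBC = 8.7585·1.97

17.2542 EBC


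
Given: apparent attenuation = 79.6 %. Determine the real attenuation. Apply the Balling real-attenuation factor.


RA = AA · 0.8192
RA = 79.6 · 0.8192

65.2083 %


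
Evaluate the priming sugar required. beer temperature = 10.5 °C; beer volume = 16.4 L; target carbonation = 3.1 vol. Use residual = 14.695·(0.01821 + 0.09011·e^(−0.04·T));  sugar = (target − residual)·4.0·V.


residual = 14.695·(0.01821 + 0.09011·e^(−0.04·10.5)) = 1.1376
sugar = (3.1 − 1.1376)·4.0·16.4

128.7311 g


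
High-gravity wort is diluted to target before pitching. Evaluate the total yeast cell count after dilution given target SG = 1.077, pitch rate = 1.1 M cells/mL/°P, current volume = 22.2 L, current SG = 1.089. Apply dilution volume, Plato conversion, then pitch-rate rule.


V_w = V·((SG_c−1)/(SG_t−1)−1);  °P = 259 − 259/SG_t;  cells = rate·(V+V_w)·°P
V_w = 22.2·((1.089−1)/(1.077−1)−1) = 3.4597
V_final = 22.2 + 3.4597 = 25.6597
°P = 259 − 259/1.077 = 18.5172
cells = 1.1·25.6597·18.5172

522.6606 billion cells


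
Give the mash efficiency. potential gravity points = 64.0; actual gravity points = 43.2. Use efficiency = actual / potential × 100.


efficiency = 43.2 / 64.0 × 100

67.5000 %


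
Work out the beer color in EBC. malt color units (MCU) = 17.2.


SRM = 1.4922·MCU^0.6859;  EBC = SRM·1.97
SRM = 1.4922·17.2^0.6859 = 10.5021
EBC = 10.5021·1.97

20.6891 EBC


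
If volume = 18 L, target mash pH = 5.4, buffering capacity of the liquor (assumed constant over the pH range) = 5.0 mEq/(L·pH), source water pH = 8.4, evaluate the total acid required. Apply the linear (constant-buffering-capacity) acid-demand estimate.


acid = buffering capacity · (pH_source − pH_target) · V
acid = 5.0 · (8.4 − 5.4) · 18

270.0000 mEq


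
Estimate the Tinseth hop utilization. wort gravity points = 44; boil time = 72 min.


U = 1.65·0.000125^(GP/1000) · (1 − e^(−0.04·t))/4.15
bigness = 1.65·0.000125^(44/1000) = 1.1111
boil_factor = (1 − e^(−0.04·72))/4.15 = 0.2274
U = 1.1111 · 0.2274

0.2527


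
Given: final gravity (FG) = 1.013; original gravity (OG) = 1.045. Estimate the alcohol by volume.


ABV = (OG − FG) · 131.25
ABV = (1.045 − 1.013) · 131.25

4.2000 % ABV


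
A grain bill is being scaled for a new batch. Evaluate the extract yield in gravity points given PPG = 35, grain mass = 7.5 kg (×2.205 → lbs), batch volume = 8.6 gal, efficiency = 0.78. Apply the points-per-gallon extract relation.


points = lbs × PPG × eff / vol
lbs = 7.5 × 2.205 = 16.5375
points = 16.5375 × 35 × 0.78 / 8.6

52.4969 points


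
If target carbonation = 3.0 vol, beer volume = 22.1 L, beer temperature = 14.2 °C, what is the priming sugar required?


residual = 14.695·(0.01821 + 0.09011·e^(−0.04·T));  sugar = (target − residual)·4.0·V
residual = 14.695·(0.01821 + 0.09011·e^(−0.04·14.2)) = 1.0179
sugar = (3.0 − 1.0179)·4.0·22.1

175.2137 g


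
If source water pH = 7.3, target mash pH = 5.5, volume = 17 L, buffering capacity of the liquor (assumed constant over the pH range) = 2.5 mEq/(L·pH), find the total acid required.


acid = buffering capacity · (pH_source − pH_target) · V
acid = 2.5 · (7.3 − 5.5) · 17

76.5000 mEq


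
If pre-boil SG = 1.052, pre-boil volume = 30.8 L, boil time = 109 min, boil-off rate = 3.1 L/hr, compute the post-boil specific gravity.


V_post = V_pre − rate·(t/60);  SG_post = 1 + (SG_pre−1)·V_pre/V_post
V_post = 30.8 − 3.1·(109/60) = 25.1683
SG_post = 1 + (1.052 − 1)·30.8/25.1683

1.0636


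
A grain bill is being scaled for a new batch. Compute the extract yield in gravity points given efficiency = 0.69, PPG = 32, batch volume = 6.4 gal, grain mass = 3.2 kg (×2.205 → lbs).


points = lbs × PPG × eff / vol
lbs = 3.2 × 2.205 = 7.0560
points = 7.0560 × 32 × 0.69 / 6.4

24.3432 points


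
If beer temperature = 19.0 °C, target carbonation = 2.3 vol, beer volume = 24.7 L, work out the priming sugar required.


residual = 14.695·(0.01821 + 0.09011·e^(−0.04·T));  sugar = (target − residual)·4.0·V
residual = 14.695·(0.01821 + 0.09011·e^(−0.04·19.0)) = 0.8869
sugar = (2.3 − 0.8869)·4.0·24.7

139.6178 g


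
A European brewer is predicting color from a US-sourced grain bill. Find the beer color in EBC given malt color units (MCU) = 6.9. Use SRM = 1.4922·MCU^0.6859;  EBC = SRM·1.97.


SRM = 1.4922·6.9^0.6859 = 5.6130
EBC = 5.6130·1.97

11.0576 EBC


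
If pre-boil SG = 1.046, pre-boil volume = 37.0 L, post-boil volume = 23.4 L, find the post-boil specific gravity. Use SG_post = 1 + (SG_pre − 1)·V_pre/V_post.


pts_pre = (1.046 − 1)·1000 = 46.0000
pts_post = 46.0000·37.0/23.4 = 72.7350
SG_post = 1 + 72.7350/1000

1.0727


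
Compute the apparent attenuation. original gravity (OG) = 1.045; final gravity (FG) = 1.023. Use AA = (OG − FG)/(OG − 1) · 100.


AA = (1.045 − 1.023)/(1.045 − 1) · 100

48.8889 %


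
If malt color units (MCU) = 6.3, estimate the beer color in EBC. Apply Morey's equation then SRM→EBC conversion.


SRM = 1.4922·MCU^0.6859;  EBC = SRM·1.97
SRM = 1.4922·6.3^0.6859 = 5.2734
EBC = 5.2734·1.97

10.3887 EBC


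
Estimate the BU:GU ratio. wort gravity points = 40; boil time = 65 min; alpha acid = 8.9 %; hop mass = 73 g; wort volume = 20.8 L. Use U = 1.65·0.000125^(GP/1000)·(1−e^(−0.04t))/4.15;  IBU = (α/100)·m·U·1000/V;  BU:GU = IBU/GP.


U = 1.65·0.000125^(40/1000)·(1−e^(−0.04·65))/4.15 = 0.2569
IBU = (8.9/100)·73·0.2569·1000/20.8 = 80.2499
BU:GU = 80.2499/40

2.0062


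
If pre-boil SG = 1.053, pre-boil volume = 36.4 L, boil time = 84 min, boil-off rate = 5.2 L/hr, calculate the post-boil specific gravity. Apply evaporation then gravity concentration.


V_post = V_pre − rate·(t/60);  SG_post = 1 + (SG_pre−1)·V_pre/V_post
V_post = 36.4 − 5.2·(84/60) = 29.1200
SG_post = 1 + (1.053 − 1)·36.4/29.1200

1.0662


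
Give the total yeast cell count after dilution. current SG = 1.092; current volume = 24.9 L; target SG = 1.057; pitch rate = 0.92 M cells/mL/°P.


V_w = V·((SG_c−1)/(SG_t−1)−1);  °P = 259 − 259/SG_t;  cells = rate·(V+V_w)·°P
V_w = 24.9·((1.092−1)/(1.057−1)−1) = 15.2895
V_final = 24.9 + 15.2895 = 40.1895
°P = 259 − 259/1.057 = 13.9669
cells = 0.92·40.1895·13.9669

516.4161 billion cells


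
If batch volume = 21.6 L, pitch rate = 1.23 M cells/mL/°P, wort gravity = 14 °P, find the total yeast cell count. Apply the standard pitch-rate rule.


cells (billions) = rate · V_L · °P
cells = 1.23 · 21.6 · 14

371.9520 billion cells


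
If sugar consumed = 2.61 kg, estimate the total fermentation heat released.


Q = m_sugar · 590 kJ/kg
Q = 2.61 · 590

1539.9000 kJ


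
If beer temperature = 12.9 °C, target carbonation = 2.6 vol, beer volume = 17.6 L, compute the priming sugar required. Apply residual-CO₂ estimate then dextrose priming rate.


residual = 14.695·(0.01821 + 0.09011·e^(−0.04·T));  sugar = (target − residual)·4.0·V
residual = 14.695·(0.01821 + 0.09011·e^(−0.04·12.9)) = 1.0580
sugar = (2.6 − 1.0580)·4.0·17.6

108.5571 g


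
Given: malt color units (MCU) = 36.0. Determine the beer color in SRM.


SRM = 1.4922 · MCU^0.6859
SRM = 1.4922 · 36.0^0.6859

17.4299 SRM


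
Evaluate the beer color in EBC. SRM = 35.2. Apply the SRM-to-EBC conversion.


EBC = SRM · 1.97
EBC = 35.2 · 1.97

69.3440 EBC


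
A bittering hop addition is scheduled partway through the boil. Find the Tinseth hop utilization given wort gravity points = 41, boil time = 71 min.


U = 1.65·0.000125^(GP/1000) · (1 − e^(−0.04·t))/4.15
bigness = 1.65·0.000125^(41/1000) = 1.1415
boil_factor = (1 − e^(−0.04·71))/4.15 = 0.2269
U = 1.1415 · 0.2269

0.2590


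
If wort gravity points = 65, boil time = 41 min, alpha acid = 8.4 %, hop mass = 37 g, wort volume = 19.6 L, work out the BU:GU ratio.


U = 1.65·0.000125^(GP/1000)·(1−e^(−0.04t))/4.15;  IBU = (α/100)·m·U·1000/V;  BU:GU = IBU/GP
U = 1.65·0.000125^(65/1000)·(1−e^(−0.04·41))/4.15 = 0.1787
IBU = (8.4/100)·37·0.1787·1000/19.6 = 28.3339
BU:GU = 28.3339/65

0.4359


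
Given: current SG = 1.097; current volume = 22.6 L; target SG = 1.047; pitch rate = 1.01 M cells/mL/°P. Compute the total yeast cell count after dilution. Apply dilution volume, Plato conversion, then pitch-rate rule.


V_w = V·((SG_c−1)/(SG_t−1)−1);  °P = 259 − 259/SG_t;  cells = rate·(V+V_w)·°P
V_w = 22.6·((1.097−1)/(1.047−1)−1) = 24.0426
V_final = 22.6 + 24.0426 = 46.6426
°P = 259 − 259/1.047 = 11.6266
cells = 1.01·46.6426·11.6266

547.7150 billion cells


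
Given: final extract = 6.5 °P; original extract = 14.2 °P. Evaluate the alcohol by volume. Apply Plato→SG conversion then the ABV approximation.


SG = 259/(259 − P);  ABV = (OG − FG)·131.25
OG = 259/(259 − 14.2) = 1.0580
FG = 259/(259 − 6.5) = 1.0257
ABV = (1.0580 − 1.0257)·131.25

4.2346 % ABV


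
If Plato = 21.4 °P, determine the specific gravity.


SG = 259/(259 − P)
SG = 259/(259 − 21.4)

1.0901


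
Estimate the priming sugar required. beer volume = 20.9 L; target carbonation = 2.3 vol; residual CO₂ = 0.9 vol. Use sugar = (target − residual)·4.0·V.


sugar = (2.3 − 0.9)·4.0·20.9

117.0400 g


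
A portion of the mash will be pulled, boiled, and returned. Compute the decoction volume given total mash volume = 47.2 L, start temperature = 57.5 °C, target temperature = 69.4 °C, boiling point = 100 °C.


V_dec = V_total·(T_target − T_start)/(T_boil − T_start)
V_dec = 47.2·(69.4 − 57.5)/(100 − 57.5)

13.2160 L


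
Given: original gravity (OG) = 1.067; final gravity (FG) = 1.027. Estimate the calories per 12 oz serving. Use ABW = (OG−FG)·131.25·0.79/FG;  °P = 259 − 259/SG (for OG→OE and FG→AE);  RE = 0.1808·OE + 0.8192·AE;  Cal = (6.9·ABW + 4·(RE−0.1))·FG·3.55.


ABW = (1.067 − 1.027)·131.25·0.79/1.027 = 4.0385
OE = 259 − 259/1.067 = 16.2634 °P
AE = 259 − 259/1.027 = 6.8092 °P
RE = 0.1808·16.2634 + 0.8192·6.8092 = 8.5185 °P
Cal = (6.9·4.0385 + 4·(8.5185−0.1))·1.027·3.55

224.3630 kcal


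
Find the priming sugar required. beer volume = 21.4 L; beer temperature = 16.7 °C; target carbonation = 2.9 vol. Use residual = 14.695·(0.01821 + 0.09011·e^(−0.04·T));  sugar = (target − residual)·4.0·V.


residual = 14.695·(0.01821 + 0.09011·e^(−0.04·16.7)) = 0.9465
sugar = (2.9 − 0.9465)·4.0·21.4

167.2162 g


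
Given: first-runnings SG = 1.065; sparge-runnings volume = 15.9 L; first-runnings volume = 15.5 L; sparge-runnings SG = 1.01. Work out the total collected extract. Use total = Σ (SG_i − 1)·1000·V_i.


first = (1.065 − 1)·1000·15.5 = 1007.5000
sparge = (1.01 − 1)·1000·15.9 = 159.0000
total = 1007.5000 + 159.0000

1166.5000 gravity·L


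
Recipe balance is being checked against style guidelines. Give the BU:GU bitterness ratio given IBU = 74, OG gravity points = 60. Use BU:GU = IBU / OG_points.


BU:GU = 74 / 60

1.2333


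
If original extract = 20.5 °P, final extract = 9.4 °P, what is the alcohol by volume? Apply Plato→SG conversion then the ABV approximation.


SG = 259/(259 − P);  ABV = (OG − FG)·131.25
OG = 259/(259 − 20.5) = 1.0860
FG = 259/(259 − 9.4) = 1.0377
ABV = (1.0860 − 1.0377)·131.25

6.3385 % ABV


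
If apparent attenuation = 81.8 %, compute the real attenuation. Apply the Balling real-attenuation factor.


RA = AA · 0.8192
RA = 81.8 · 0.8192

67.0106 %


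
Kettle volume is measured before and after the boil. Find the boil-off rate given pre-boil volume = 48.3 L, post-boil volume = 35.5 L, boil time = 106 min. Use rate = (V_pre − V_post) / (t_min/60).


rate = (48.3 − 35.5) / (106/60)

7.2453 L/hr


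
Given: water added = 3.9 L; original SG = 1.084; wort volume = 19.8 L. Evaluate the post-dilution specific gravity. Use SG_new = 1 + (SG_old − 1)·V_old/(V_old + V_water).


pts = (1.084 − 1)·1000·19.8/(19.8 + 3.9) = 70.1772
SG_new = 1 + 70.1772/1000

1.0702


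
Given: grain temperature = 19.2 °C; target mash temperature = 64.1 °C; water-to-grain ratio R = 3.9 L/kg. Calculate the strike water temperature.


T_strike = (0.41/R)·(T_mash − T_grain) + T_mash
T_strike = (0.41/3.9)·(64.1 − 19.2) + 64.1

68.8203 °C


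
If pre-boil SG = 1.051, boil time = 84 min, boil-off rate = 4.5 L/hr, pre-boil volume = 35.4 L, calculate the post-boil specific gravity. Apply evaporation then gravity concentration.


V_post = V_pre − rate·(t/60);  SG_post = 1 + (SG_pre−1)·V_pre/V_post
V_post = 35.4 − 4.5·(84/60) = 29.1000
SG_post = 1 + (1.051 − 1)·35.4/29.1000

1.0620


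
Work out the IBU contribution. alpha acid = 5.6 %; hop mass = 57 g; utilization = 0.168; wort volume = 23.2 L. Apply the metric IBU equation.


IBU = (α/100)·mass·U·1000 / V
IBU = (5.6/100)·57·0.168·1000 / 23.2

23.1145 IBU


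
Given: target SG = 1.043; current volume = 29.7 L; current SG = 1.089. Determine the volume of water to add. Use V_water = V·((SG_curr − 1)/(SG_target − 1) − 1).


V_water = 29.7·((1.089 − 1)/(1.043 − 1) − 1)

31.7721 L


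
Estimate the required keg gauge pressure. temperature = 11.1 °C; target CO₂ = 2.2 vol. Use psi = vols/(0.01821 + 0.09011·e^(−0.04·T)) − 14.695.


psi = 2.2/(0.01821 + 0.09011·e^(−0.04·11.1)) − 14.695

14.2476 psi


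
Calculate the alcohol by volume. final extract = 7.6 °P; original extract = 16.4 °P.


SG = 259/(259 − P);  ABV = (OG − FG)·131.25
OG = 259/(259 − 16.4) = 1.0676
FG = 259/(259 − 7.6) = 1.0302
ABV = (1.0676 − 1.0302)·131.25

4.9048 % ABV


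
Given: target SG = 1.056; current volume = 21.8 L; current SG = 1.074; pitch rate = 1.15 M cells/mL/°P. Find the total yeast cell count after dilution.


V_w = V·((SG_c−1)/(SG_t−1)−1);  °P = 259 − 259/SG_t;  cells = rate·(V+V_w)·°P
V_w = 21.8·((1.074−1)/(1.056−1)−1) = 7.0071
V_final = 21.8 + 7.0071 = 28.8071
°P = 259 − 259/1.056 = 13.7348
cells = 1.15·28.8071·13.7348

455.0110 billion cells


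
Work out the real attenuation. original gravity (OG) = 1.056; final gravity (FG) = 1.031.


AA = (OG−FG)/(OG−1)·100;  RA = AA·0.8192
AA = (1.056 − 1.031)/(1.056 − 1)·100 = 44.6429
RA = 44.6429·0.8192

36.5714 %


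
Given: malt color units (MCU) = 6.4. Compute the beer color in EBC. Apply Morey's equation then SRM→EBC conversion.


SRM = 1.4922·MCU^0.6859;  EBC = SRM·1.97
SRM = 1.4922·6.4^0.6859 = 5.3307
EBC = 5.3307·1.97

10.5015 EBC


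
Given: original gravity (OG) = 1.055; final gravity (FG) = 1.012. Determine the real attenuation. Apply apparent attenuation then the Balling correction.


AA = (OG−FG)/(OG−1)·100;  RA = AA·0.8192
AA = (1.055 − 1.012)/(1.055 − 1)·100 = 78.1818
RA = 78.1818·0.8192

64.0465 %


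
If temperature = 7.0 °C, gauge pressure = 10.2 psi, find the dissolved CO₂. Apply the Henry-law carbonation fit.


vols = (P + 14.695)·(0.01821 + 0.09011·e^(−0.04·T))
vols = (10.2 + 14.695)·(0.01821 + 0.09011·e^(−0.04·7.0))

2.1488 volumes


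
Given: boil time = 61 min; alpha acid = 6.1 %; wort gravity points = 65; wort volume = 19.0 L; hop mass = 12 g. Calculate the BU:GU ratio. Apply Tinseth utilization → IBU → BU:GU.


U = 1.65·0.000125^(GP/1000)·(1−e^(−0.04t))/4.15;  IBU = (α/100)·m·U·1000/V;  BU:GU = IBU/GP
U = 1.65·0.000125^(65/1000)·(1−e^(−0.04·61))/4.15 = 0.2024
IBU = (6.1/100)·12·0.2024·1000/19.0 = 7.7963
BU:GU = 7.7963/65

0.1199


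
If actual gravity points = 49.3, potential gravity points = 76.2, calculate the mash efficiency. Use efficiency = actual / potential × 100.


efficiency = 49.3 / 76.2 × 100

64.6982 %


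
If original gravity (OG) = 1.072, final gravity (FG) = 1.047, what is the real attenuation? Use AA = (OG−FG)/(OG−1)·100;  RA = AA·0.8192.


AA = (1.072 − 1.047)/(1.072 − 1)·100 = 34.7222
RA = 34.7222·0.8192

28.4444 %


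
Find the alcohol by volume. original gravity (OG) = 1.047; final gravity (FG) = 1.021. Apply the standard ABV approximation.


ABV = (OG − FG) · 131.25
ABV = (1.047 − 1.021) · 131.25

3.4125 % ABV


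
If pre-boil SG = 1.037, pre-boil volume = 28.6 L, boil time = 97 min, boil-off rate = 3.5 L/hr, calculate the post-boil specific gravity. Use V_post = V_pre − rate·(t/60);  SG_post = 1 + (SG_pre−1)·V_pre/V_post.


V_post = 28.6 − 3.5·(97/60) = 22.9417
SG_post = 1 + (1.037 − 1)·28.6/22.9417

1.0461


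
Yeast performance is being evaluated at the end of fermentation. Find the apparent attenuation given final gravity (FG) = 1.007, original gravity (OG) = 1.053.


AA = (OG − FG)/(OG − 1) · 100
AA = (1.053 − 1.007)/(1.053 − 1) · 100

86.7925 %


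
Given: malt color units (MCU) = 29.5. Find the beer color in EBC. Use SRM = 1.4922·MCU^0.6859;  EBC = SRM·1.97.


SRM = 1.4922·29.5^0.6859 = 15.2047
EBC = 15.2047·1.97

29.9533 EBC


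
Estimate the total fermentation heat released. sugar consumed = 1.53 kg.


Q = m_sugar · 590 kJ/kg
Q = 1.53 · 590

902.7000 kJ


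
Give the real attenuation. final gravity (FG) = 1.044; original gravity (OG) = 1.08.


AA = (OG−FG)/(OG−1)·100;  RA = AA·0.8192
AA = (1.08 − 1.044)/(1.08 − 1)·100 = 45.0000
RA = 45.0000·0.8192

36.8640 %


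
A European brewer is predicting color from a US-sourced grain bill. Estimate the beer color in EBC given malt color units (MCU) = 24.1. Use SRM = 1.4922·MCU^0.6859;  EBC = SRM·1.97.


SRM = 1.4922·24.1^0.6859 = 13.2359
EBC = 13.2359·1.97

26.0747 EBC


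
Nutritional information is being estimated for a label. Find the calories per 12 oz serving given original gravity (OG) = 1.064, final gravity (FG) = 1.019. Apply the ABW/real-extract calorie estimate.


ABW = (OG−FG)·131.25·0.79/FG;  °P = 259 − 259/SG (for OG→OE and FG→AE);  RE = 0.1808·OE + 0.8192·AE;  Cal = (6.9·ABW + 4·(RE−0.1))·FG·3.55
ABW = (1.064 − 1.019)·131.25·0.79/1.019 = 4.5789
OE = 259 − 259/1.064 = 15.5789 °P
AE = 259 − 259/1.019 = 4.8292 °P
RE = 0.1808·15.5789 + 0.8192·4.8292 = 6.7728 °P
Cal = (6.9·4.5789 + 4·(6.7728−0.1))·1.019·3.55

210.8461 kcal


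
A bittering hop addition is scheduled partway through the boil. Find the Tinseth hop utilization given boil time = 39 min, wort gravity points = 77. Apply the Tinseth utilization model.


U = 1.65·0.000125^(GP/1000) · (1 − e^(−0.04·t))/4.15
bigness = 1.65·0.000125^(77/1000) = 0.8259
boil_factor = (1 − e^(−0.04·39))/4.15 = 0.1903
U = 0.8259 · 0.1903

0.1572


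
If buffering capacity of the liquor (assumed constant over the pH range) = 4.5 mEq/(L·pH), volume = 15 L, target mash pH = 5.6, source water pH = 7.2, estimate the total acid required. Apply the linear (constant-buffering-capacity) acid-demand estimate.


acid = buffering capacity · (pH_source − pH_target) · V
acid = 4.5 · (7.2 − 5.6) · 15

108.0000 mEq


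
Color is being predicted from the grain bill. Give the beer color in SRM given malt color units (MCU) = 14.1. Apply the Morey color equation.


SRM = 1.4922 · MCU^0.6859
SRM = 1.4922 · 14.1^0.6859

9.1638 SRM


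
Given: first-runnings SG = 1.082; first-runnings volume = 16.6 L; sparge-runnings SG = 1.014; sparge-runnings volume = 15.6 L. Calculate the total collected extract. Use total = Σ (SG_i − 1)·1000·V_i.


first = (1.082 − 1)·1000·16.6 = 1361.2000
sparge = (1.014 − 1)·1000·15.6 = 218.4000
total = 1361.2000 + 218.4000

1579.6000 gravity·L


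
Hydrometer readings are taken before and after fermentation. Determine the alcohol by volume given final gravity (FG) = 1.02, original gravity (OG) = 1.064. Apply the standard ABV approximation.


ABV = (OG − FG) · 131.25
ABV = (1.064 − 1.02) · 131.25

5.7750 % ABV


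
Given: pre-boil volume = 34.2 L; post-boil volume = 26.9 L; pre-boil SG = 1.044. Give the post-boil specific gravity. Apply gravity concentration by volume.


SG_post = 1 + (SG_pre − 1)·V_pre/V_post
pts_pre = (1.044 − 1)·1000 = 44.0000
pts_post = 44.0000·34.2/26.9 = 55.9405
SG_post = 1 + 55.9405/1000

1.0559


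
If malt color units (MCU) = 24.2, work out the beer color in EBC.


SRM = 1.4922·MCU^0.6859;  EBC = SRM·1.97
SRM = 1.4922·24.2^0.6859 = 13.2735
EBC = 13.2735·1.97

26.1488 EBC


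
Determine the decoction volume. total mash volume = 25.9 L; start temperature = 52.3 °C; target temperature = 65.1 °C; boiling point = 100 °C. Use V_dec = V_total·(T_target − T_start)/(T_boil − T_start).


V_dec = 25.9·(65.1 − 52.3)/(100 − 52.3)

6.9501 L


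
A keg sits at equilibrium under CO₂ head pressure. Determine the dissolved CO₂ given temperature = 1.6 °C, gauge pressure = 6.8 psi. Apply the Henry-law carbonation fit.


vols = (P + 14.695)·(0.01821 + 0.09011·e^(−0.04·T))
vols = (6.8 + 14.695)·(0.01821 + 0.09011·e^(−0.04·1.6))

2.2083 volumes


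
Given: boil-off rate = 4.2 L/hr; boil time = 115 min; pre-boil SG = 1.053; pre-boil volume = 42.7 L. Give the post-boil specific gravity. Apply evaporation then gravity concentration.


V_post = V_pre − rate·(t/60);  SG_post = 1 + (SG_pre−1)·V_pre/V_post
V_post = 42.7 − 4.2·(115/60) = 34.6500
SG_post = 1 + (1.053 − 1)·42.7/34.6500

1.0653


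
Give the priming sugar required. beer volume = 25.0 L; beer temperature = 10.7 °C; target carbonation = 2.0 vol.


residual = 14.695·(0.01821 + 0.09011·e^(−0.04·T));  sugar = (target − residual)·4.0·V
residual = 14.695·(0.01821 + 0.09011·e^(−0.04·10.7)) = 1.1307
sugar = (2.0 − 1.1307)·4.0·25.0

86.9297 g


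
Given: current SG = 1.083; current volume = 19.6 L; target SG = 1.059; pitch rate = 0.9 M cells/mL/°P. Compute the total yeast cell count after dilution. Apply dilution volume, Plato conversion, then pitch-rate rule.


V_w = V·((SG_c−1)/(SG_t−1)−1);  °P = 259 − 259/SG_t;  cells = rate·(V+V_w)·°P
V_w = 19.6·((1.083−1)/(1.059−1)−1) = 7.9729
V_final = 19.6 + 7.9729 = 27.5729
°P = 259 − 259/1.059 = 14.4297
cells = 0.9·27.5729·14.4297

358.0803 billion cells


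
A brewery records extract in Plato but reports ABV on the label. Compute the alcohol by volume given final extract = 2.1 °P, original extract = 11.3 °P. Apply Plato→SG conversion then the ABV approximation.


SG = 259/(259 − P);  ABV = (OG − FG)·131.25
OG = 259/(259 − 11.3) = 1.0456
FG = 259/(259 − 2.1) = 1.0082
ABV = (1.0456 − 1.0082)·131.25

4.9147 % ABV


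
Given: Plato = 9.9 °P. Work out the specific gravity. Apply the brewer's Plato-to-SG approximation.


SG = 259/(259 − P)
SG = 259/(259 − 9.9)

1.0397


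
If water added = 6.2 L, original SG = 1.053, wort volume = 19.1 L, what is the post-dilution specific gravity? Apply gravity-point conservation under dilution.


SG_new = 1 + (SG_old − 1)·V_old/(V_old + V_water)
pts = (1.053 − 1)·1000·19.1/(19.1 + 6.2) = 40.0119
SG_new = 1 + 40.0119/1000

1.0400


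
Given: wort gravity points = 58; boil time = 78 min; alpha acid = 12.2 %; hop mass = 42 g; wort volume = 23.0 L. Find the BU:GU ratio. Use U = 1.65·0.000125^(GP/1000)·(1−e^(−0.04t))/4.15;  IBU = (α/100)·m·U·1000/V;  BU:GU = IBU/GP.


U = 1.65·0.000125^(58/1000)·(1−e^(−0.04·78))/4.15 = 0.2257
IBU = (12.2/100)·42·0.2257·1000/23.0 = 50.2718
BU:GU = 50.2718/58

0.8668


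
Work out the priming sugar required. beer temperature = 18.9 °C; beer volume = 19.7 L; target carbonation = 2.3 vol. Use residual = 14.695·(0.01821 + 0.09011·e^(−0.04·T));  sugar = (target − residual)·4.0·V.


residual = 14.695·(0.01821 + 0.09011·e^(−0.04·18.9)) = 0.8893
sugar = (2.3 − 0.8893)·4.0·19.7

111.1595 g


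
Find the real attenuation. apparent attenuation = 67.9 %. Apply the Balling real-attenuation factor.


RA = AA · 0.8192
RA = 67.9 · 0.8192

55.6237 %


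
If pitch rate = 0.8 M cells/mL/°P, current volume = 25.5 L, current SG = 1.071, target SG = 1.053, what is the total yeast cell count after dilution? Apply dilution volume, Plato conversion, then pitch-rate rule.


V_w = V·((SG_c−1)/(SG_t−1)−1);  °P = 259 − 259/SG_t;  cells = rate·(V+V_w)·°P
V_w = 25.5·((1.071−1)/(1.053−1)−1) = 8.6604
V_final = 25.5 + 8.6604 = 34.1604
°P = 259 − 259/1.053 = 13.0361
cells = 0.8·34.1604·13.0361

356.2541 billion cells


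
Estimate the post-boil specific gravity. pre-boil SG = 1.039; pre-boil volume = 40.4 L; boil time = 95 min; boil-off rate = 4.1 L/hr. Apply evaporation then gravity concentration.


V_post = V_pre − rate·(t/60);  SG_post = 1 + (SG_pre−1)·V_pre/V_post
V_post = 40.4 − 4.1·(95/60) = 33.9083
SG_post = 1 + (1.039 − 1)·40.4/33.9083

1.0465


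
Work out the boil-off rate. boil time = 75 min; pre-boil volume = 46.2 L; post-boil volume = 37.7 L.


rate = (V_pre − V_post) / (t_min/60)
rate = (46.2 − 37.7) / (75/60)

6.8000 L/hr


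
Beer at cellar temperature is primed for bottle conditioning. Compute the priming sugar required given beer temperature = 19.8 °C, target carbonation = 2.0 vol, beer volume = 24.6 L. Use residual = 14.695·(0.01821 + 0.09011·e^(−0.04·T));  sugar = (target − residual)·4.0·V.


residual = 14.695·(0.01821 + 0.09011·e^(−0.04·19.8)) = 0.8674
sugar = (2.0 − 0.8674)·4.0·24.6

111.4517 g


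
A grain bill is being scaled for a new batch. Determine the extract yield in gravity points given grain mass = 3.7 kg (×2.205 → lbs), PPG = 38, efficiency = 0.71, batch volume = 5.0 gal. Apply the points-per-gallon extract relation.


points = lbs × PPG × eff / vol
lbs = 3.7 × 2.205 = 8.1585
points = 8.1585 × 38 × 0.71 / 5.0

44.0233 points


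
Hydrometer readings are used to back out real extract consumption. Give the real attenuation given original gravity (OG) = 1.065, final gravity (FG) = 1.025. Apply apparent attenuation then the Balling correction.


AA = (OG−FG)/(OG−1)·100;  RA = AA·0.8192
AA = (1.065 − 1.025)/(1.065 − 1)·100 = 61.5385
RA = 61.5385·0.8192

50.4123 %


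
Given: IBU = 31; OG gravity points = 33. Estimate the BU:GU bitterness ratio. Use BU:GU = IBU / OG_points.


BU:GU = 31 / 33

0.9394
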